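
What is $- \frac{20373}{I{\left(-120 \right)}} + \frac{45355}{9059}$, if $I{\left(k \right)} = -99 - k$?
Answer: $- \frac{61202184}{63413} \approx -965.14$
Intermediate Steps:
$- \frac{20373}{I{\left(-120 \right)}} + \frac{45355}{9059} = - \frac{20373}{-99 - -120} + \frac{45355}{9059} = - \frac{20373}{-99 + 120} + 45355 \cdot \frac{1}{9059} = - \frac{20373}{21} + \frac{45355}{9059} = \left(-20373\right) \frac{1}{21} + \frac{45355}{9059} = - \frac{6791}{7} + \frac{45355}{9059} = - \frac{61202184}{63413}$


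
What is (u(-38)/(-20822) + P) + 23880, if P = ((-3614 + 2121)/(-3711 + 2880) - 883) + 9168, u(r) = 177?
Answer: 556584572689/17303082 ≈ 32167.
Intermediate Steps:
P = 6886328/831 (P = (-1493/(-831) - 883) + 9168 = (-1493*(-1/831) - 883) + 9168 = (1493/831 - 883) + 9168 = -732280/831 + 9168 = 6886328/831 ≈ 8286.8)
(u(-38)/(-20822) + P) + 23880 = (177/(-20822) + 6886328/831) + 23880 = (177*(-1/20822) + 6886328/831) + 23880 = (-177/20822 + 6886328/831) + 23880 = 143386974529/17303082 + 23880 = 556584572689/17303082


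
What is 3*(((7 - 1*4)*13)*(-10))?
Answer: -1170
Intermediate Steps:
3*(((7 - 1*4)*13)*(-10)) = 3*(((7 - 4)*13)*(-10)) = 3*((3*13)*(-10)) = 3*(39*(-10)) = 3*(-390) = -1170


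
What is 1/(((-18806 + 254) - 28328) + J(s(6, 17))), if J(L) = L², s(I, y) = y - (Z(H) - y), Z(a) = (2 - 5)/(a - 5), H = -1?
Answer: -4/183031 ≈ -2.1854e-5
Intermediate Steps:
Z(a) = -3/(-5 + a)
s(I, y) = -½ + 2*y (s(I, y) = y - (-3/(-5 - 1) - y) = y - (-3/(-6) - y) = y - (-3*(-⅙) - y) = y - (½ - y) = y + (-½ + y) = -½ + 2*y)
1/(((-18806 + 254) - 28328) + J(s(6, 17))) = 1/(((-18806 + 254) - 28328) + (-½ + 2*17)²) = 1/((-18552 - 28328) + (-½ + 34)²) = 1/(-46880 + (67/2)²) = 1/(-46880 + 4489/4) = 1/(-183031/4) = -4/183031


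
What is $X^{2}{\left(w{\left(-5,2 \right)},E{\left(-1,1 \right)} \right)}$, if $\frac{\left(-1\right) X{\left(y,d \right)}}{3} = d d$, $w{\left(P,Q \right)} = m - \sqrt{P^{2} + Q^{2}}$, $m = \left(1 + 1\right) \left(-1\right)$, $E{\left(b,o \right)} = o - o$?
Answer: $0$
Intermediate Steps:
$E{\left(b,o \right)} = 0$
$m = -2$ ($m = 2 \left(-1\right) = -2$)
$w{\left(P,Q \right)} = -2 - \sqrt{P^{2} + Q^{2}}$
$X{\left(y,d \right)} = - 3 d^{2}$ ($X{\left(y,d \right)} = - 3 d d = - 3 d^{2}$)
$X^{2}{\left(w{\left(-5,2 \right)},E{\left(-1,1 \right)} \right)} = \left(- 3 \cdot 0^{2}\right)^{2} = \left(\left(-3\right) 0\right)^{2} = 0^{2} = 0$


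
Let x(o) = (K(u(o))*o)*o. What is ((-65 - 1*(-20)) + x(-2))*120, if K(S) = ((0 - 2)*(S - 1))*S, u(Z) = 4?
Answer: -16920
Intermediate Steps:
K(S) = S*(2 - 2*S) (K(S) = (-2*(-1 + S))*S = (2 - 2*S)*S = S*(2 - 2*S))
x(o) = -24*o² (x(o) = ((2*4*(1 - 1*4))*o)*o = ((2*4*(1 - 4))*o)*o = ((2*4*(-3))*o)*o = (-24*o)*o = -24*o²)
((-65 - 1*(-20)) + x(-2))*120 = ((-65 - 1*(-20)) - 24*(-2)²)*120 = ((-65 + 20) - 24*4)*120 = (-45 - 96)*120 = -141*120 = -16920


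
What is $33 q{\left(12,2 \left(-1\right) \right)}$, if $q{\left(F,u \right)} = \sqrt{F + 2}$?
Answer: $33 \sqrt{14} \approx 123.47$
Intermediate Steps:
$q{\left(F,u \right)} = \sqrt{2 + F}$
$33 q{\left(12,2 \left(-1\right) \right)} = 33 \sqrt{2 + 12} = 33 \sqrt{14}$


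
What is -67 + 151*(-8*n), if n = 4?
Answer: -4899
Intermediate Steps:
-67 + 151*(-8*n) = -67 + 151*(-8*4) = -67 + 151*(-32) = -67 - 4832 = -4899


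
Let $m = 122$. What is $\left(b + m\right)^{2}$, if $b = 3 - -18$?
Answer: $20449$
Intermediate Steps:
$b = 21$ ($b = 3 + 18 = 21$)
$\left(b + m\right)^{2} = \left(21 + 122\right)^{2} = 143^{2} = 20449$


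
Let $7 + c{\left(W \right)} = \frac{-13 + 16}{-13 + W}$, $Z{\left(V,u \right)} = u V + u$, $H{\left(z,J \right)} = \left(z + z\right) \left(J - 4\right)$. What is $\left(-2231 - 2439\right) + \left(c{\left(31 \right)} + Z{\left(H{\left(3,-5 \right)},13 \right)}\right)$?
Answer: $- \frac{32195}{6} \approx -5365.8$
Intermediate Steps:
$H{\left(z,J \right)} = 2 z \left(-4 + J\right)$
$Z{\left(V,u \right)} = u + V u$ ($Z{\left(V,u \right)} = V u + u = u + V u$)
$c{\left(W \right)} = -7 + \frac{3}{-13 + W}$ ($c{\left(W \right)} = -7 + \frac{-13 + 16}{-13 + W} = -7 + \frac{3}{-13 + W}$)
$\left(-2231 - 2439\right) + \left(c{\left(31 \right)} + Z{\left(H{\left(3,-5 \right)},13 \right)}\right) = \left(-2231 - 2439\right) + \left(\frac{94 - 217}{-13 + 31} + 13 \left(1 + 2 \cdot 3 \left(-4 - 5\right)\right)\right) = -4670 + \left(\frac{94 - 217}{18} + 13 \left(1 + 2 \cdot 3 \left(-9\right)\right)\right) = -4670 + \left(\frac{1}{18} \left(-123\right) + 13 \left(1 - 54\right)\right) = -4670 + \left(- \frac{41}{6} + 13 \left(-53\right)\right) = -4670 - \frac{4175}{6} = - \frac{32195}{6}$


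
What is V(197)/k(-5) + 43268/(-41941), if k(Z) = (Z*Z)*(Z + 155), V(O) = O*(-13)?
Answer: -269665901/157278750 ≈ -1.7146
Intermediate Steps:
V(O) = -13*O
k(Z) = Z**2*(155 + Z)
V(197)/k(-5) + 43268/(-41941) = (-13*197)/(((-5)**2*(155 - 5))) + 43268/(-41941) = -2561/(25*150) + 43268*(-1/41941) = -2561/3750 - 43268/41941 = -269665901/157278750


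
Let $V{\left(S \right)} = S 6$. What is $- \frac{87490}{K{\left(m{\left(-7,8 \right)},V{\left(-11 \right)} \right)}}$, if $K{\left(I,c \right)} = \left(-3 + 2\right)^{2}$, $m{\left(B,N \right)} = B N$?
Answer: $-87490$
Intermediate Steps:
$V{\left(S \right)} = 6 S$
$K{\left(I,c \right)} = 1$ ($K{\left(I,c \right)} = \left(-1\right)^{2} = 1$)
$- \frac{87490}{K{\left(m{\left(-7,8 \right)},V{\left(-11 \right)} \right)}} = - \frac{87490}{1} = \left(-87490\right) 1 = -87490$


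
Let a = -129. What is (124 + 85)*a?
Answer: -26961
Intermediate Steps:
(124 + 85)*a = (124 + 85)*(-129) = 209*(-129) = -26961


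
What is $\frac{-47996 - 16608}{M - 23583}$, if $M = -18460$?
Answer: $\frac{64604}{42043} \approx 1.5366$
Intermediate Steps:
$\frac{-47996 - 16608}{M - 23583} = \frac{-47996 - 16608}{-18460 - 23583} = - \frac{64604}{-42043} = \left(-64604\right) \left(- \frac{1}{42043}\right) = \frac{64604}{42043}$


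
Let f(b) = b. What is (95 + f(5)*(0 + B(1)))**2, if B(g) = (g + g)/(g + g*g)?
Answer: 10000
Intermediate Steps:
B(g) = 2*g/(g + g**2) (B(g) = (2*g)/(g + g**2) = 2*g/(g + g**2))
(95 + f(5)*(0 + B(1)))**2 = (95 + 5*(0 + 2/(1 + 1)))**2 = (95 + 5*(0 + 2/2))**2 = (95 + 5*(0 + 2*(1/2)))**2 = (95 + 5*(0 + 1))**2 = (95 + 5*1)**2 = (95 + 5)**2 = 100**2 = 10000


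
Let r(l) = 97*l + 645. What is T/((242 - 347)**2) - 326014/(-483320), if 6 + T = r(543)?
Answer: 195733957/35524020 ≈ 5.5099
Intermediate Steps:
r(l) = 645 + 97*l
T = 53310 (T = -6 + (645 + 97*543) = -6 + (645 + 52671) = -6 + 53316 = 53310)
T/((242 - 347)**2) - 326014/(-483320) = 53310/((242 - 347)**2) - 326014/(-483320) = 53310/((-105)**2) - 326014*(-1/483320) = 53310/11025 + 163007/241660 = 53310*(1/11025) + 163007/241660 = 3554/735 + 163007/241660 = 195733957/35524020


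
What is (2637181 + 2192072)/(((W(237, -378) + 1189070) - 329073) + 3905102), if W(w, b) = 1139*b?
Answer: 4829253/4334557 ≈ 1.1141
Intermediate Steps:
(2637181 + 2192072)/(((W(237, -378) + 1189070) - 329073) + 3905102) = (2637181 + 2192072)/(((1139*(-378) + 1189070) - 329073) + 3905102) = 4829253/(((-430542 + 1189070) - 329073) + 3905102) = 4829253/((758528 - 329073) + 3905102) = 4829253/(429455 + 3905102) = 4829253/4334557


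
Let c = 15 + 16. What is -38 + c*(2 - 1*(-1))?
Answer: 55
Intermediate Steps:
c = 31
-38 + c*(2 - 1*(-1)) = -38 + 31*(2 - 1*(-1)) = -38 + 31*(2 + 1) = -38 + 31*3 = -38 + 93 = 55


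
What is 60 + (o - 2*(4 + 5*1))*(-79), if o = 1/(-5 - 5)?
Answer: 14899/10 ≈ 1489.9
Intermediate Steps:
o = -⅒ (o = 1/(-10) = -⅒ ≈ -0.10000)
60 + (o - 2*(4 + 5*1))*(-79) = 60 + (-⅒ - 2*(4 + 5*1))*(-79) = 60 + (-⅒ - 2*(4 + 5))*(-79) = 60 + (-⅒ - 2*9)*(-79) = 60 + (-⅒ - 18)*(-79) = 60 - 181/10*(-79) = 60 + 14299/10 = 14899/10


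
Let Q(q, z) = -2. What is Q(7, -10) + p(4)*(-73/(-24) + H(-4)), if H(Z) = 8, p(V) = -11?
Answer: -2963/24 ≈ -123.46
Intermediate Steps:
Q(7, -10) + p(4)*(-73/(-24) + H(-4)) = -2 - 11*(-73/(-24) + 8) = -2 - 11*(-73*(-1/24) + 8) = -2 - 11*(73/24 + 8) = -2 - 11*265/24 = -2 - 2915/24 = -2963/24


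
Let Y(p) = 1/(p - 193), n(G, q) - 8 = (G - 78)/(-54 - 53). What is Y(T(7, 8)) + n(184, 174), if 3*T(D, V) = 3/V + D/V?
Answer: 1731966/247277 ≈ 7.0042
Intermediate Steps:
n(G, q) = 934/107 - G/107 (n(G, q) = 8 + (G - 78)/(-54 - 53) = 8 + (-78 + G)/(-107) = 8 + (-78 + G)*(-1/107) = 8 + (78/107 - G/107) = 934/107 - G/107)
T(D, V) = 1/V + D/(3*V) (T(D, V) = (3/V + D/V)/3 = 1/V + D/(3*V))
Y(p) = 1/(-193 + p)
Y(T(7, 8)) + n(184, 174) = 1/(-193 + (⅓)*(3 + 7)/8) + (934/107 - 1/107*184) = 1/(-193 + (⅓)*(⅛)*10) + (934/107 - 184/107) = 1/(-193 + 5/12) + 750/107 = 1/(-2311/12) + 750/107 = -12/2311 + 750/107 = 1731966/247277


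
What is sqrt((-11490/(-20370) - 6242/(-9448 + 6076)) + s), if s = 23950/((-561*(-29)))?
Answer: sqrt(16647204121256797858)/2069405954 ≈ 1.9716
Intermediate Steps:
s = 23950/16269 ≈ 1.4721
sqrt((-11490/(-20370) - 6242/(-9448 + 6076)) + s) = sqrt((-11490/(-20370) - 6242/(-9448 + 6076)) + 23950/16269) = sqrt((-11490*(-1/20370) - 6242/(-3372)) + 23950/16269) = sqrt((383/679 - 6242*(-1/3372)) + 23950/16269) = sqrt((383/679 + 3121/1686) + 23950/16269) = sqrt(2764897/1144794 + 23950/16269) = sqrt(8044436177/2069405954) = sqrt(16647204121256797858)/2069405954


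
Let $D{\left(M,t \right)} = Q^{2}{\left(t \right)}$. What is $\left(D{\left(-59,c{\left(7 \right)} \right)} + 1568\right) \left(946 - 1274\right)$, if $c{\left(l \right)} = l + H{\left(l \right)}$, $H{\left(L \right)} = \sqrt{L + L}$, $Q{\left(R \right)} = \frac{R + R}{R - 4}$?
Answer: $- \frac{13215776}{25} + \frac{73472 \sqrt{14}}{25} \approx -5.1764 \cdot 10^{5}$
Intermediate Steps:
$Q{\left(R \right)} = \frac{2 R}{-4 + R}$
$H{\left(L \right)} = \sqrt{2} \sqrt{L}$ ($H{\left(L \right)} = \sqrt{2 L} = \sqrt{2} \sqrt{L}$)
$c{\left(l \right)} = l + \sqrt{2} \sqrt{l}$
$D{\left(M,t \right)} = \frac{4 t^{2}}{\left(-4 + t\right)^{2}}$ ($D{\left(M,t \right)} = \left(\frac{2 t}{-4 + t}\right)^{2} = \frac{4 t^{2}}{\left(-4 + t\right)^{2}}$)
$\left(D{\left(-59,c{\left(7 \right)} \right)} + 1568\right) \left(946 - 1274\right) = \left(\frac{4 \left(7 + \sqrt{2} \sqrt{7}\right)^{2}}{\left(-4 + \left(7 + \sqrt{2} \sqrt{7}\right)\right)^{2}} + 1568\right) \left(946 - 1274\right) = \left(\frac{4 \left(7 + \sqrt{14}\right)^{2}}{\left(-4 + \left(7 + \sqrt{14}\right)\right)^{2}} + 1568\right) \left(-328\right) = \left(\frac{4 \left(7 + \sqrt{14}\right)^{2}}{\left(3 + \sqrt{14}\right)^{2}} + 1568\right) \left(-328\right) = \left(1568 + \frac{4 \left(7 + \sqrt{14}\right)^{2}}{\left(3 + \sqrt{14}\right)^{2}}\right) \left(-328\right) = -514304 - \frac{1312 \left(7 + \sqrt{14}\right)^{2}}{\left(3 + \sqrt{14}\right)^{2}}$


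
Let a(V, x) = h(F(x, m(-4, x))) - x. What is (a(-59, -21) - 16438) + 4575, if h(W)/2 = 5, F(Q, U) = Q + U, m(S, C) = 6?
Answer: -11832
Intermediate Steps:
h(W) = 10 (h(W) = 2*5 = 10)
a(V, x) = 10 - x
(a(-59, -21) - 16438) + 4575 = ((10 - 1*(-21)) - 16438) + 4575 = ((10 + 21) - 16438) + 4575 = (31 - 16438) + 4575 = -16407 + 4575 = -11832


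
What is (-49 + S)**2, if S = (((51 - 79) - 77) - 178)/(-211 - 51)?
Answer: 157628025/68644 ≈ 2296.3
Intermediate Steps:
S = 283/262 (S = ((-28 - 77) - 178)/(-262) = (-105 - 178)*(-1/262) = -283*(-1/262) = 283/262 ≈ 1.0802)
(-49 + S)**2 = (-49 + 283/262)**2 = (-12555/262)**2 = 157628025/68644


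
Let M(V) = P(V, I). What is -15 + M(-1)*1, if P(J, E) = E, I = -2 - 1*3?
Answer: -20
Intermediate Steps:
I = -5 (I = -2 - 3 = -5)
M(V) = -5
-15 + M(-1)*1 = -15 - 5*1 = -15 - 5 = -20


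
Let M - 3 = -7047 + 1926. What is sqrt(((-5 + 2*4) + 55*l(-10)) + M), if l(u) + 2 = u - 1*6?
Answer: I*sqrt(6105) ≈ 78.135*I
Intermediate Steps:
l(u) = -8 + u (l(u) = -2 + (u - 1*6) = -2 + (u - 6) = -2 + (-6 + u) = -8 + u)
M = -5118 (M = 3 + (-7047 + 1926) = 3 - 5121 = -5118)
sqrt(((-5 + 2*4) + 55*l(-10)) + M) = sqrt(((-5 + 2*4) + 55*(-8 - 10)) - 5118) = sqrt(((-5 + 8) + 55*(-18)) - 5118) = sqrt((3 - 990) - 5118) = sqrt(-987 - 5118) = sqrt(-6105) = I*sqrt(6105)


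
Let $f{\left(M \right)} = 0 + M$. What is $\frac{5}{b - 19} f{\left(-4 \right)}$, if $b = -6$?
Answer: $\frac{4}{5} \approx 0.8$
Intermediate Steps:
$f{\left(M \right)} = M$
$\frac{5}{b - 19} f{\left(-4 \right)} = \frac{5}{-6 - 19} \left(-4\right) = \frac{5}{-25} \left(-4\right) = 5 \left(- \frac{1}{25}\right) \left(-4\right) = \left(- \frac{1}{5}\right) \left(-4\right) = \frac{4}{5}$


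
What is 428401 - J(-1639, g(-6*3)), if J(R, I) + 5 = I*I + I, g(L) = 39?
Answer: 426846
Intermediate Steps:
J(R, I) = -5 + I + I² (J(R, I) = -5 + (I*I + I) = -5 + (I² + I) = -5 + (I + I²) = -5 + I + I²)
428401 - J(-1639, g(-6*3)) = 428401 - (-5 + 39 + 39²) = 428401 - (-5 + 39 + 1521) = 428401 - 1*1555 = 428401 - 1555 = 426846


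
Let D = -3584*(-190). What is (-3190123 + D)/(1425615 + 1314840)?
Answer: -2509163/2740455 ≈ -0.91560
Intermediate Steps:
D = 680960
(-3190123 + D)/(1425615 + 1314840) = (-3190123 + 680960)/(1425615 + 1314840) = -2509163/2740455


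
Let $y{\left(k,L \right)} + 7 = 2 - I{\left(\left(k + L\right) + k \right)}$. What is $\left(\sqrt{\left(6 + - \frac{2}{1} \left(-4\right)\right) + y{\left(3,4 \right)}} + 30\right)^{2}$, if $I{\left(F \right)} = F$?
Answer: $\left(30 + i\right)^{2} \approx 899.0 + 60.0 i$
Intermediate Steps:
$y{\left(k,L \right)} = -5 - L - 2 k$ ($y{\left(k,L \right)} = -7 - \left(-2 + L + 2 k\right) = -5 - L - 2 k$)
$\left(\sqrt{\left(6 + - \frac{2}{1} \left(-4\right)\right) + y{\left(3,4 \right)}} + 30\right)^{2} = \left(\sqrt{\left(6 + - \frac{2}{1} \left(-4\right)\right) - 15} + 30\right)^{2} = \left(\sqrt{\left(6 + \left(-2\right) 1 \left(-4\right)\right) - 15} + 30\right)^{2} = \left(\sqrt{\left(6 - -8\right) - 15} + 30\right)^{2} = \left(\sqrt{\left(6 + 8\right) - 15} + 30\right)^{2} = \left(\sqrt{14 - 15} + 30\right)^{2} = \left(\sqrt{-1} + 30\right)^{2} = \left(i + 30\right)^{2} = \left(30 + i\right)^{2}$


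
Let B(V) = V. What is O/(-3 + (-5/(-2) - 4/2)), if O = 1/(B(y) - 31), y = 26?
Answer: 2/25 ≈ 0.080000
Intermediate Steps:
O = -1/5 (O = 1/(26 - 31) = 1/(-5) = -1/5 ≈ -0.20000)
O/(-3 + (-5/(-2) - 4/2)) = -1/5/(-3 + (-5/(-2) - 4/2)) = -1/5/(-3 + (-5*(-1/2) - 4*1/2)) = -1/5/(-3 + (5/2 - 2)) = -1/5/(-3 + 1/2) = -1/5/(-5/2) = -2/5*(-1/5) = 2/25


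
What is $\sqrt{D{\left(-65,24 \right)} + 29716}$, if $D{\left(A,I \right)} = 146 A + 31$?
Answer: $\sqrt{20257} \approx 142.33$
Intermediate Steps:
$D{\left(A,I \right)} = 31 + 146 A$
$\sqrt{D{\left(-65,24 \right)} + 29716} = \sqrt{\left(31 + 146 \left(-65\right)\right) + 29716} = \sqrt{\left(31 - 9490\right) + 29716} = \sqrt{-9459 + 29716} = \sqrt{20257}$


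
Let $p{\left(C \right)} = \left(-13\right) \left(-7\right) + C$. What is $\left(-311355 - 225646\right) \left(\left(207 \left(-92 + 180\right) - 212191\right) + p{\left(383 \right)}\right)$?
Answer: $103910230501$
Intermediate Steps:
$p{\left(C \right)} = 91 + C$
$\left(-311355 - 225646\right) \left(\left(207 \left(-92 + 180\right) - 212191\right) + p{\left(383 \right)}\right) = \left(-311355 - 225646\right) \left(\left(207 \left(-92 + 180\right) - 212191\right) + \left(91 + 383\right)\right) = - 537001 \left(\left(207 \cdot 88 - 212191\right) + 474\right) = - 537001 \left(\left(18216 - 212191\right) + 474\right) = - 537001 \left(-193975 + 474\right) = \left(-537001\right) \left(-193501\right) = 103910230501$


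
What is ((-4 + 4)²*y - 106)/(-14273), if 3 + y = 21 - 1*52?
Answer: 106/14273 ≈ 0.0074266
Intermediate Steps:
y = -34 (y = -3 + (21 - 1*52) = -3 + (21 - 52) = -3 - 31 = -34)
((-4 + 4)²*y - 106)/(-14273) = ((-4 + 4)²*(-34) - 106)/(-14273) = (0²*(-34) - 106)*(-1/14273) = (0*(-34) - 106)*(-1/14273) = (0 - 106)*(-1/14273) = -106*(-1/14273) = 106/14273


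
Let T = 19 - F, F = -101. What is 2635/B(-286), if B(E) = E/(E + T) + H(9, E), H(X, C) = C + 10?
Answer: -43741/4553 ≈ -9.6071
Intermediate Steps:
H(X, C) = 10 + C
T = 120 (T = 19 - 1*(-101) = 19 + 101 = 120)
B(E) = 10 + E + E/(120 + E) (B(E) = E/(E + 120) + (10 + E) = E/(120 + E) + (10 + E) = 10 + E + E/(120 + E))
2635/B(-286) = 2635/(((1200 + (-286)² + 131*(-286))/(120 - 286))) = 2635/(((1200 + 81796 - 37466)/(-166))) = 2635/((-1/166*45530)) = 2635/(-22765/83) = 2635*(-83/22765) = -43741/4553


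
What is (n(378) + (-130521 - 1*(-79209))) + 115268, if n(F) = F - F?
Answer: 63956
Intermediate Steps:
n(F) = 0
(n(378) + (-130521 - 1*(-79209))) + 115268 = (0 + (-130521 - 1*(-79209))) + 115268 = (0 + (-130521 + 79209)) + 115268 = (0 - 51312) + 115268 = -51312 + 115268 = 63956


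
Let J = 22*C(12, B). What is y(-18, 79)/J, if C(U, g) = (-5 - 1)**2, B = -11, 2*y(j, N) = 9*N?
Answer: 79/176 ≈ 0.44886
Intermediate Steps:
y(j, N) = 9*N/2 (y(j, N) = (9*N)/2 = 9*N/2)
C(U, g) = 36 (C(U, g) = (-6)**2 = 36)
J = 792 (J = 22*36 = 792)
y(-18, 79)/J = ((9/2)*79)/792 = (711/2)*(1/792) = 79/176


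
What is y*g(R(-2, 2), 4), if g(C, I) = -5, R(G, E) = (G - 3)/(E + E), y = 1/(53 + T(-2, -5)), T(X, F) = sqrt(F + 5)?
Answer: -5/53 ≈ -0.094340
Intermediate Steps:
T(X, F) = sqrt(5 + F)
y = 1/53 (y = 1/(53 + sqrt(5 - 5)) = 1/(53 + sqrt(0)) = 1/(53 + 0) = 1/53 ≈ 0.018868)
R(G, E) = (-3 + G)/(2*E) (R(G, E) = (-3 + G)/((2*E)) = (-3 + G)*(1/(2*E)) = (-3 + G)/(2*E))
y*g(R(-2, 2), 4) = (1/53)*(-5) = -5/53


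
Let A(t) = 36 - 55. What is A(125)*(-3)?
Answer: 57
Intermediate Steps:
A(t) = -19
A(125)*(-3) = -19*(-3) = 57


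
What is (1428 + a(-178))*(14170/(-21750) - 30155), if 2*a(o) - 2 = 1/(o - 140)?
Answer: -29804843638453/691650 ≈ -4.3092e+7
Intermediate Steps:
a(o) = 1 + 1/(2*(-140 + o)) (a(o) = 1 + 1/(2*(o - 140)) = 1 + 1/(2*(-140 + o)))
(1428 + a(-178))*(14170/(-21750) - 30155) = (1428 + (-279/2 - 178)/(-140 - 178))*(14170/(-21750) - 30155) = (1428 - 635/2/(-318))*(14170*(-1/21750) - 30155) = (1428 - 1/318*(-635/2))*(-1417/2175 - 30155) = (1428 + 635/636)*(-65588542/2175) = (908843/636)*(-65588542/2175) = -29804843638453/691650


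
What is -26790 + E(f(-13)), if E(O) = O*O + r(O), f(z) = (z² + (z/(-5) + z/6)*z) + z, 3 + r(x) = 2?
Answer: -3762779/900 ≈ -4180.9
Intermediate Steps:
r(x) = -1 (r(x) = -3 + 2 = -1)
f(z) = z + 29*z²/30 (f(z) = (z² + (z*(-⅕) + z*(⅙))*z) + z = (z² + (-z/5 + z/6)*z) + z = (z² + (-z/30)*z) + z = (z² - z²/30) + z = 29*z²/30 + z = z + 29*z²/30)
E(O) = -1 + O² (E(O) = O*O - 1 = O² - 1 = -1 + O²)
-26790 + E(f(-13)) = -26790 + (-1 + ((1/30)*(-13)*(30 + 29*(-13)))²) = -26790 + (-1 + ((1/30)*(-13)*(30 - 377))²) = -26790 + (-1 + ((1/30)*(-13)*(-347))²) = -26790 + (-1 + (4511/30)²) = -26790 + (-1 + 20349121/900) = -26790 + 20348221/900 = -3762779/900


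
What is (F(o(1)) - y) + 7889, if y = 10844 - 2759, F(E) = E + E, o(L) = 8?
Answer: -180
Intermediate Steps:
F(E) = 2*E
y = 8085
(F(o(1)) - y) + 7889 = (2*8 - 1*8085) + 7889 = (16 - 8085) + 7889 = -8069 + 7889 = -180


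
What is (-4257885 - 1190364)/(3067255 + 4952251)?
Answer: -5448249/8019506 ≈ -0.67937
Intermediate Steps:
(-4257885 - 1190364)/(3067255 + 4952251) = -5448249/8019506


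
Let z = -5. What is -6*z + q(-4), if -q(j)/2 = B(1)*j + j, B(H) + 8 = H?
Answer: -18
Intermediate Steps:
B(H) = -8 + H
q(j) = 12*j (q(j) = -2*((-8 + 1)*j + j) = -2*(-7*j + j) = -(-12)*j = 12*j)
-6*z + q(-4) = -6*(-5) + 12*(-4) = 30 - 48 = -18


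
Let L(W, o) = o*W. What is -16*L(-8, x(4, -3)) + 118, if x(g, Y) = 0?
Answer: 118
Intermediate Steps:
L(W, o) = W*o
-16*L(-8, x(4, -3)) + 118 = -(-128)*0 + 118 = -16*0 + 118 = 0 + 118 = 118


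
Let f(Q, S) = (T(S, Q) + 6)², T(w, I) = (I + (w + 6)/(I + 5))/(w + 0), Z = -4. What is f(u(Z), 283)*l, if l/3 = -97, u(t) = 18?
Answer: -459960143259/42367081 ≈ -10857.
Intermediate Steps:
l = -291 (l = 3*(-97) = -291)
T(w, I) = (I + (6 + w)/(5 + I))/w
f(Q, S) = (6 + (6 + S + Q² + 5*Q)/(S*(5 + Q)))² (f(Q, S) = ((6 + S + Q² + 5*Q)/(S*(5 + Q)) + 6)² = (6 + (6 + S + Q² + 5*Q)/(S*(5 + Q)))²)
f(u(Z), 283)*l = ((6 + 283 + 18² + 5*18 + 6*283*(5 + 18))²/(283²*(5 + 18)²))*(-291) = ((1/80089)*(6 + 283 + 324 + 90 + 6*283*23)²/23²)*(-291) = ((1/80089)*(1/529)*(6 + 283 + 324 + 90 + 39054)²)*(-291) = ((1/80089)*(1/529)*39757²)*(-291) = ((1/80089)*(1/529)*1580619049)*(-291) = (1580619049/42367081)*(-291) = -459960143259/42367081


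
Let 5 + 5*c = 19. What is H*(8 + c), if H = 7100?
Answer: 76680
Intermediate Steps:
c = 14/5 (c = -1 + (⅕)*19 = -1 + 19/5 = 14/5 ≈ 2.8000)
H*(8 + c) = 7100*(8 + 14/5) = 7100*(54/5) = 76680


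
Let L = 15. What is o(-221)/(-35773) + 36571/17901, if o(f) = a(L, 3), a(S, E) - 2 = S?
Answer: 1307950066/640372473 ≈ 2.0425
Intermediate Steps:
a(S, E) = 2 + S
o(f) = 17 (o(f) = 2 + 15 = 17)
o(-221)/(-35773) + 36571/17901 = 17/(-35773) + 36571/17901 = 17*(-1/35773) + 36571*(1/17901) = -17/35773 + 36571/17901 = 1307950066/640372473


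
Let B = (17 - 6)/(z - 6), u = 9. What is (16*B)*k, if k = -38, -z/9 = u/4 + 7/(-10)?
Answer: 7040/21 ≈ 335.24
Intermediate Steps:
z = -279/20 (z = -9*(9/4 + 7/(-10)) = -9*(9*(1/4) + 7*(-1/10)) = -9*(9/4 - 7/10) = -9*31/20 = -279/20 ≈ -13.950)
B = -220/399 (B = (17 - 6)/(-279/20 - 6) = 11/(-399/20) = 11*(-20/399) = -220/399 ≈ -0.55138)
(16*B)*k = (16*(-220/399))*(-38) = -3520/399*(-38) = 7040/21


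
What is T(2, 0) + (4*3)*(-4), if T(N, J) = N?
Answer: -46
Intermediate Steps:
T(2, 0) + (4*3)*(-4) = 2 + (4*3)*(-4) = 2 + 12*(-4) = 2 - 48 = -46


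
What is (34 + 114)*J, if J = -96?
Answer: -14208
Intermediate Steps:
(34 + 114)*J = (34 + 114)*(-96) = 148*(-96) = -14208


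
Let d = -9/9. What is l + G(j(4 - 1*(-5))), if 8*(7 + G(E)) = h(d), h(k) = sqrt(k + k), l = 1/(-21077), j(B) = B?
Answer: -147540/21077 + I*sqrt(2)/8 ≈ -7.0 + 0.17678*I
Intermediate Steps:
d = -1 (d = -9*1/9 = -1)
l = -1/21077 ≈ -4.7445e-5
h(k) = sqrt(2)*sqrt(k) (h(k) = sqrt(2*k) = sqrt(2)*sqrt(k))
G(E) = -7 + I*sqrt(2)/8 (G(E) = -7 + (sqrt(2)*sqrt(-1))/8 = -7 + (sqrt(2)*I)/8 = -7 + (I*sqrt(2))/8 = -7 + I*sqrt(2)/8)
l + G(j(4 - 1*(-5))) = -1/21077 + (-7 + I*sqrt(2)/8) = -147540/21077 + I*sqrt(2)/8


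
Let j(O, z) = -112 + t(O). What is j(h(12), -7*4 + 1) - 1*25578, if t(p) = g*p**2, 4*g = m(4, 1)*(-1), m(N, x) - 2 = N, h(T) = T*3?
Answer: -27634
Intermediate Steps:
h(T) = 3*T
m(N, x) = 2 + N
g = -3/2 (g = ((2 + 4)*(-1))/4 = (6*(-1))/4 = (1/4)*(-6) = -3/2 ≈ -1.5000)
t(p) = -3*p**2/2
j(O, z) = -112 - 3*O**2/2
j(h(12), -7*4 + 1) - 1*25578 = (-112 - 3*(3*12)**2/2) - 1*25578 = (-112 - 3/2*36**2) - 25578 = (-112 - 3/2*1296) - 25578 = (-112 - 1944) - 25578 = -2056 - 25578 = -27634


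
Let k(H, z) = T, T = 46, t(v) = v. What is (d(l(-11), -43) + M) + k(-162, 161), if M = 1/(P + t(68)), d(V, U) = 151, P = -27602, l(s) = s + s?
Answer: 5424197/27534 ≈ 197.00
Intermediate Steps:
l(s) = 2*s
k(H, z) = 46
M = -1/27534 (M = 1/(-27602 + 68) = 1/(-27534) = -1/27534 ≈ -3.6319e-5)
(d(l(-11), -43) + M) + k(-162, 161) = (151 - 1/27534) + 46 = 4157633/27534 + 46 = 5424197/27534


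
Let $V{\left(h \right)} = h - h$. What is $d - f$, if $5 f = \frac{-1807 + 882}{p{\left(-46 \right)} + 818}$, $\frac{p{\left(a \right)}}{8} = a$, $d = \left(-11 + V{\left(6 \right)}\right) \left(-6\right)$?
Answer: $\frac{5977}{90} \approx 66.411$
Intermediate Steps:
$V{\left(h \right)} = 0$
$d = 66$ ($d = \left(-11 + 0\right) \left(-6\right) = \left(-11\right) \left(-6\right) = 66$)
$p{\left(a \right)} = 8 a$
$f = - \frac{37}{90}$ ($f = \frac{\left(-1807 + 882\right) \frac{1}{8 \left(-46\right) + 818}}{5} = \frac{\left(-925\right) \frac{1}{-368 + 818}}{5} = \frac{\left(-925\right) \frac{1}{450}}{5} = \frac{1}{5} \left(- \frac{37}{18}\right) = - \frac{37}{90} \approx -0.41111$)
$d - f = 66 - - \frac{37}{90} = 66 + \frac{37}{90} = \frac{5977}{90}$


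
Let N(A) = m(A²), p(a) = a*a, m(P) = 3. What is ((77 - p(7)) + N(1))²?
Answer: 961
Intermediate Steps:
p(a) = a²
N(A) = 3
((77 - p(7)) + N(1))² = ((77 - 1*7²) + 3)² = ((77 - 1*49) + 3)² = ((77 - 49) + 3)² = (28 + 3)² = 31² = 961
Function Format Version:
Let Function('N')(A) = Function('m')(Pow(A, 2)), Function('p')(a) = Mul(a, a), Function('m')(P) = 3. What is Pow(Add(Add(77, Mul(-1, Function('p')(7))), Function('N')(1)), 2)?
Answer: 961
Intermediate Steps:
Function('p')(a) = Pow(a, 2)
Function('N')(A) = 3
Pow(Add(Add(77, Mul(-1, Function('p')(7))), Function('N')(1)), 2) = Pow(Add(Add(77, Mul(-1, Pow(7, 2))), 3), 2) = Pow(Add(Add(77, Mul(-1, 49)), 3), 2) = Pow(Add(Add(77, -49), 3), 2) = Pow(Add(28, 3), 2) = Pow(31, 2) = 961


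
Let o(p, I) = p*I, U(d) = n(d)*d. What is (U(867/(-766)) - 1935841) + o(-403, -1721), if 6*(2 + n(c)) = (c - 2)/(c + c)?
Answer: -11419000967/9192 ≈ -1.2423e+6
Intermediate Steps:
n(c) = -2 + (-2 + c)/(12*c) (n(c) = -2 + ((c - 2)/(c + c))/6 = -2 + ((-2 + c)/((2*c)))/6 = -2 + ((-2 + c)*(1/(2*c)))/6 = -2 + ((-2 + c)/(2*c))/6 = -2 + (-2 + c)/(12*c))
U(d) = -⅙ - 23*d/12 (U(d) = ((-2 - 23*d)/(12*d))*d = -⅙ - 23*d/12)
o(p, I) = I*p
(U(867/(-766)) - 1935841) + o(-403, -1721) = ((-⅙ - 6647/(4*(-766))) - 1935841) - 1721*(-403) = ((-⅙ - 6647*(-1)/(4*766)) - 1935841) + 693563 = ((-⅙ - 23/12*(-867/766)) - 1935841) + 693563 = ((-⅙ + 6647/3064) - 1935841) + 693563 = (18409/9192 - 1935841) + 693563 = -17794232063/9192 + 693563 = -11419000967/9192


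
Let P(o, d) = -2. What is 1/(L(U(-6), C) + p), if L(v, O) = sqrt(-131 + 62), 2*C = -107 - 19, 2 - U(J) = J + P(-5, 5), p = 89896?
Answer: 89896/8081290885 - I*sqrt(69)/8081290885 ≈ 1.1124e-5 - 1.0279e-9*I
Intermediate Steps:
U(J) = 4 - J (U(J) = 2 - (J - 2) = 2 - (-2 + J) = 2 + (2 - J) = 4 - J)
C = -63 (C = (-107 - 19)/2 = (1/2)*(-126) = -63)
L(v, O) = I*sqrt(69) (L(v, O) = sqrt(-69) = I*sqrt(69))
1/(L(U(-6), C) + p) = 1/(I*sqrt(69) + 89896) = 1/(89896 + I*sqrt(69))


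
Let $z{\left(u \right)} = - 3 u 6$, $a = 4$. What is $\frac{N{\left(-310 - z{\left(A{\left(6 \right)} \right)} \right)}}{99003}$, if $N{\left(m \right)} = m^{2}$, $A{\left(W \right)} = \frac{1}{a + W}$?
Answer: $\frac{2374681}{2475075} \approx 0.95944$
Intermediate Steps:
$A{\left(W \right)} = \frac{1}{4 + W}$
$z{\left(u \right)} = - 18 u$
$\frac{N{\left(-310 - z{\left(A{\left(6 \right)} \right)} \right)}}{99003} = \frac{\left(-310 - - \frac{18}{4 + 6}\right)^{2}}{99003} = \left(-310 - - \frac{18}{10}\right)^{2} \cdot \frac{1}{99003} = \left(-310 - \left(-18\right) \frac{1}{10}\right)^{2} \cdot \frac{1}{99003} = \left(-310 - - \frac{9}{5}\right)^{2} \cdot \frac{1}{99003} = \left(-310 + \frac{9}{5}\right)^{2} \cdot \frac{1}{99003} = \left(- \frac{1541}{5}\right)^{2} \cdot \frac{1}{99003} = \frac{2374681}{25} \cdot \frac{1}{99003} = \frac{2374681}{2475075}$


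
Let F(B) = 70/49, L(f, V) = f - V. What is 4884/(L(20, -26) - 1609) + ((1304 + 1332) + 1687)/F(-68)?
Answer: 15749701/5210 ≈ 3023.0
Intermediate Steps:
F(B) = 10/7 (F(B) = 70*(1/49) = 10/7)
4884/(L(20, -26) - 1609) + ((1304 + 1332) + 1687)/F(-68) = 4884/((20 - 1*(-26)) - 1609) + ((1304 + 1332) + 1687)/(10/7) = 4884/((20 + 26) - 1609) + (2636 + 1687)*(7/10) = 4884/(46 - 1609) + 4323*(7/10) = 4884/(-1563) + 30261/10 = 4884*(-1/1563) + 30261/10 = -1628/521 + 30261/10 = 15749701/5210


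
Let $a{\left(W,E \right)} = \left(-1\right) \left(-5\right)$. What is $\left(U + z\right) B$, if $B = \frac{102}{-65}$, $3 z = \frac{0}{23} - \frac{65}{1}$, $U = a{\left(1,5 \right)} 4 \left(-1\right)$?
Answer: $\frac{850}{13} \approx 65.385$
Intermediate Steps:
$a{\left(W,E \right)} = 5$
$U = -20$ ($U = 5 \cdot 4 \left(-1\right) = 20 \left(-1\right) = -20$)
$z = - \frac{65}{3}$ ($z = \frac{\frac{0}{23} - \frac{65}{1}}{3} = \frac{0 \cdot \frac{1}{23} - 65}{3} = \frac{0 - 65}{3} = \frac{1}{3} \left(-65\right) = - \frac{65}{3} \approx -21.667$)
$B = - \frac{102}{65}$ ($B = 102 \left(- \frac{1}{65}\right) = - \frac{102}{65} \approx -1.5692$)
$\left(U + z\right) B = \left(-20 - \frac{65}{3}\right) \left(- \frac{102}{65}\right) = \left(- \frac{125}{3}\right) \left(- \frac{102}{65}\right) = \frac{850}{13}$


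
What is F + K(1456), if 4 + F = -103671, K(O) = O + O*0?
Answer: -102219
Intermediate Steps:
K(O) = O (K(O) = O + 0 = O)
F = -103675 (F = -4 - 103671 = -103675)
F + K(1456) = -103675 + 1456 = -102219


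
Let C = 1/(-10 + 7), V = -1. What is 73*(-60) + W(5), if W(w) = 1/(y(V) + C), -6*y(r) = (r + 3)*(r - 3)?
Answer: -4379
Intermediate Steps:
C = -⅓ (C = 1/(-3) = -⅓ ≈ -0.33333)
y(r) = -(-3 + r)*(3 + r)/6 (y(r) = -(r + 3)*(r - 3)/6 = -(3 + r)*(-3 + r)/6 = -(-3 + r)*(3 + r)/6)
W(w) = 1 (W(w) = 1/((3/2 - ⅙*(-1)²) - ⅓) = 1/((3/2 - ⅙*1) - ⅓) = 1/((3/2 - ⅙) - ⅓) = 1/(4/3 - ⅓) = 1/1 = 1)
73*(-60) + W(5) = 73*(-60) + 1 = -4380 + 1 = -4379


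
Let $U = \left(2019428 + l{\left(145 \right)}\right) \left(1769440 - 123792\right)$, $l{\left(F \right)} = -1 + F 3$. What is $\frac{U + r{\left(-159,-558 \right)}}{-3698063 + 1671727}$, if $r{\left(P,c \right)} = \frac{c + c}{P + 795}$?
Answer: $- \frac{176171038610435}{107395808} \approx -1.6404 \cdot 10^{6}$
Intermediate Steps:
$l{\left(F \right)} = -1 + 3 F$
$U = 3323981860576$ ($U = \left(2019428 + \left(-1 + 3 \cdot 145\right)\right) \left(1769440 - 123792\right) = \left(2019428 + \left(-1 + 435\right)\right) 1645648 = \left(2019428 + 434\right) 1645648 = 2019862 \cdot 1645648 = 3323981860576$)
$r{\left(P,c \right)} = \frac{2 c}{795 + P}$
$\frac{U + r{\left(-159,-558 \right)}}{-3698063 + 1671727} = \frac{3323981860576 + 2 \left(-558\right) \frac{1}{795 - 159}}{-3698063 + 1671727} = \frac{3323981860576 + 2 \left(-558\right) \frac{1}{636}}{-2026336} = \left(3323981860576 + 2 \left(-558\right) \frac{1}{636}\right) \left(- \frac{1}{2026336}\right) = \left(3323981860576 - \frac{93}{53}\right) \left(- \frac{1}{2026336}\right) = \frac{176171038610435}{53} \left(- \frac{1}{2026336}\right) = - \frac{176171038610435}{107395808}$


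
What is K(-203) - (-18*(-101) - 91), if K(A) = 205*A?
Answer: -43342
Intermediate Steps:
K(-203) - (-18*(-101) - 91) = 205*(-203) - (-18*(-101) - 91) = -41615 - (1818 - 91) = -41615 - 1*1727 = -41615 - 1727 = -43342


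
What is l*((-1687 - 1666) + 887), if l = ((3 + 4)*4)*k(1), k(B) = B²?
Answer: -69048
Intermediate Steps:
l = 28 (l = ((3 + 4)*4)*1² = (7*4)*1 = 28*1 = 28)
l*((-1687 - 1666) + 887) = 28*((-1687 - 1666) + 887) = 28*(-3353 + 887) = 28*(-2466) = -69048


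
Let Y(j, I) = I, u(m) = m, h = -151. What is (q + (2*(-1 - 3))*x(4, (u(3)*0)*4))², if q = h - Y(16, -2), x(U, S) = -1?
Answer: 19881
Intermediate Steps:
q = -149 (q = -151 - 1*(-2) = -151 + 2 = -149)
(q + (2*(-1 - 3))*x(4, (u(3)*0)*4))² = (-149 + (2*(-1 - 3))*(-1))² = (-149 + (2*(-4))*(-1))² = (-149 - 8*(-1))² = (-149 + 8)² = (-141)² = 19881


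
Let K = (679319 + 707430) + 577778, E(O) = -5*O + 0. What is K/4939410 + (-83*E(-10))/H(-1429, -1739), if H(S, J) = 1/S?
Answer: 29292432058027/4939410 ≈ 5.9304e+6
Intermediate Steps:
E(O) = -5*O
K = 1964527 (K = 1386749 + 577778 = 1964527)
K/4939410 + (-83*E(-10))/H(-1429, -1739) = 1964527/4939410 + (-(-415)*(-10))/(1/(-1429)) = 1964527*(1/4939410) + (-83*50)/(-1/1429) = 1964527/4939410 - 4150*(-1429) = 1964527/4939410 + 5930350 = 29292432058027/4939410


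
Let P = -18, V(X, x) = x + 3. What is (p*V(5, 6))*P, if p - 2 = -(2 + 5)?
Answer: 810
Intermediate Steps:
V(X, x) = 3 + x
p = -5 (p = 2 - (2 + 5) = 2 - 1*7 = 2 - 7 = -5)
(p*V(5, 6))*P = -5*(3 + 6)*(-18) = -5*9*(-18) = -45*(-18) = 810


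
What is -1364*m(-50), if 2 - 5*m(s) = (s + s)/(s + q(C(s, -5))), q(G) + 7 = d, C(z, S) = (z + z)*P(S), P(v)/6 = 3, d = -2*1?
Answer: -24552/295 ≈ -83.227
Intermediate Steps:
d = -2
P(v) = 18 (P(v) = 6*3 = 18)
C(z, S) = 36*z (C(z, S) = (z + z)*18 = (2*z)*18 = 36*z)
q(G) = -9 (q(G) = -7 - 2 = -9)
m(s) = ⅖ - 2*s/(5*(-9 + s)) (m(s) = ⅖ - (s + s)/(5*(s - 9)) = ⅖ - 2*s/(5*(-9 + s)))
-1364*m(-50) = -(-24552)/(-45 + 5*(-50)) = -(-24552)/(-45 - 250) = -(-24552)/(-295) = -(-24552)*(-1)/295 = -1364*18/295 = -24552/295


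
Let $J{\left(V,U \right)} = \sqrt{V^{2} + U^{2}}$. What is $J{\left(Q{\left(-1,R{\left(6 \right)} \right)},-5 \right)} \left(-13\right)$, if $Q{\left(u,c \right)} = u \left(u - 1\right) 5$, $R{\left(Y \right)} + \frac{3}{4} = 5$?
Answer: $- 65 \sqrt{5} \approx -145.34$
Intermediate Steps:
$R{\left(Y \right)} = \frac{17}{4}$ ($R{\left(Y \right)} = - \frac{3}{4} + 5 = \frac{17}{4}$)
$Q{\left(u,c \right)} = 5 u \left(-1 + u\right)$ ($Q{\left(u,c \right)} = u \left(u - 1\right) 5 = u \left(-1 + u\right) 5 = 5 u \left(-1 + u\right)$)
$J{\left(V,U \right)} = \sqrt{U^{2} + V^{2}}$
$J{\left(Q{\left(-1,R{\left(6 \right)} \right)},-5 \right)} \left(-13\right) = \sqrt{\left(-5\right)^{2} + \left(5 \left(-1\right) \left(-1 - 1\right)\right)^{2}} \left(-13\right) = \sqrt{25 + \left(5 \left(-1\right) \left(-2\right)\right)^{2}} \left(-13\right) = \sqrt{25 + 10^{2}} \left(-13\right) = \sqrt{25 + 100} \left(-13\right) = \sqrt{125} \left(-13\right) = 5 \sqrt{5} \left(-13\right) = - 65 \sqrt{5}$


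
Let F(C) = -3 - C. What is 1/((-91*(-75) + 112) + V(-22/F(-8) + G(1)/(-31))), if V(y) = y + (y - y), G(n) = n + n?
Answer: 155/1074543 ≈ 0.00014425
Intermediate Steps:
G(n) = 2*n
V(y) = y (V(y) = y + 0 = y)
1/((-91*(-75) + 112) + V(-22/F(-8) + G(1)/(-31))) = 1/((-91*(-75) + 112) + (-22/(-3 - 1*(-8)) + (2*1)/(-31))) = 1/((6825 + 112) + (-22/(-3 + 8) + 2*(-1/31))) = 1/(6937 + (-22/5 - 2/31)) = 1/(6937 - 692/155) = 1/(1074543/155) = 155/1074543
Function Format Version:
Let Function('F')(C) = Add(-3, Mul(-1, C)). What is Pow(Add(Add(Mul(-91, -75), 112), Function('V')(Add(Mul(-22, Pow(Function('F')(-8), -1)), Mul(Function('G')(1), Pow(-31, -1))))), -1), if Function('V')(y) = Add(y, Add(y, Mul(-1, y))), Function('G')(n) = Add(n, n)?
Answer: Rational(155, 1074543) ≈ 0.00014425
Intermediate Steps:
Function('G')(n) = Mul(2, n)
Function('V')(y) = y (Function('V')(y) = Add(y, 0) = y)
Pow(Add(Add(Mul(-91, -75), 112), Function('V')(Add(Mul(-22, Pow(Function('F')(-8), -1)), Mul(Function('G')(1), Pow(-31, -1))))), -1) = Pow(Add(Add(Mul(-91, -75), 112), Add(Mul(-22, Pow(Add(-3, Mul(-1, -8)), -1)), Mul(Mul(2, 1), Pow(-31, -1)))), -1) = Pow(Add(Add(6825, 112), Add(Mul(-22, Pow(Add(-3, 8), -1)), Mul(2, Rational(-1, 31)))), -1) = Pow(Add(6937, Add(Mul(-22, Pow(5, -1)), Rational(-2, 31))), -1) = Pow(Add(6937, Add(Mul(-22, Rational(1, 5)), Rational(-2, 31))), -1) = Pow(Add(6937, Add(Rational(-22, 5), Rational(-2, 31))), -1) = Pow(Add(6937, Rational(-692, 155)), -1) = Pow(Rational(1074543, 155), -1) = Rational(155, 1074543)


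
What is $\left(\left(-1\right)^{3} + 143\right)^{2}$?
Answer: $20164$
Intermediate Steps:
$\left(\left(-1\right)^{3} + 143\right)^{2} = \left(-1 + 143\right)^{2} = 142^{2} = 20164$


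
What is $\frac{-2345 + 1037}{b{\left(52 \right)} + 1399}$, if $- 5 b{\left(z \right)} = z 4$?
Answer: $- \frac{6540}{6787} \approx -0.96361$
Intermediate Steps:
$b{\left(z \right)} = - \frac{4 z}{5}$ ($b{\left(z \right)} = - \frac{z 4}{5} = - \frac{4 z}{5}$)
$\frac{-2345 + 1037}{b{\left(52 \right)} + 1399} = \frac{-2345 + 1037}{\left(- \frac{4}{5}\right) 52 + 1399} = - \frac{1308}{- \frac{208}{5} + 1399} = - \frac{1308}{\frac{6787}{5}} = \left(-1308\right) \frac{5}{6787} = - \frac{6540}{6787}$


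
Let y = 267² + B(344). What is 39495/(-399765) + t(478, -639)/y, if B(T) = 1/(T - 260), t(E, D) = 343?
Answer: -14999264729/159593570327 ≈ -0.093984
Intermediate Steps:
B(T) = 1/(-260 + T)
y = 5988277/84 (y = 267² + 1/(-260 + 344) = 71289 + 1/84 = 5988277/84 ≈ 71289.)
39495/(-399765) + t(478, -639)/y = 39495/(-399765) + 343/(5988277/84) = 39495*(-1/399765) + 343*(84/5988277) = -2633/26651 + 28812/5988277 = -14999264729/159593570327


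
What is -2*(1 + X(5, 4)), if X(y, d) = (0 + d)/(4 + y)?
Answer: -26/9 ≈ -2.8889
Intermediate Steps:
X(y, d) = d/(4 + y)
-2*(1 + X(5, 4)) = -2*(1 + 4/(4 + 5)) = -2*(1 + 4/9) = -2*13/9 = -26/9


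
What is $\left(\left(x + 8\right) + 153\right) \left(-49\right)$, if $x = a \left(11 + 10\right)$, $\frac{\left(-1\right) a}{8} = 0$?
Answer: $-7889$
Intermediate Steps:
$a = 0$ ($a = \left(-8\right) 0 = 0$)
$x = 0$ ($x = 0 \left(11 + 10\right) = 0 \cdot 21 = 0$)
$\left(\left(x + 8\right) + 153\right) \left(-49\right) = \left(\left(0 + 8\right) + 153\right) \left(-49\right) = \left(8 + 153\right) \left(-49\right) = 161 \left(-49\right) = -7889$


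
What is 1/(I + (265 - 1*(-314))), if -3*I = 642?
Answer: 1/365 ≈ 0.0027397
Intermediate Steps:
I = -214 (I = -1/3*642 = -214)
1/(I + (265 - 1*(-314))) = 1/(-214 + (265 - 1*(-314))) = 1/(-214 + (265 + 314)) = 1/(-214 + 579) = 1/365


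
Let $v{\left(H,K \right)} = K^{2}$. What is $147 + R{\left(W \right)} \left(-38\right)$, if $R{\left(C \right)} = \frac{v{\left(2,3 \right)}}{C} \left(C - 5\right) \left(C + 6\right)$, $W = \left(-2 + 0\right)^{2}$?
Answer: $1002$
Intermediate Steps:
$W = 4$ ($W = \left(-2\right)^{2} = 4$)
$R{\left(C \right)} = \frac{9 \left(-5 + C\right) \left(6 + C\right)}{C}$ ($R{\left(C \right)} = \frac{3^{2}}{C} \left(C - 5\right) \left(C + 6\right) = \frac{9}{C} \left(-5 + C\right) \left(6 + C\right) = \frac{9 \left(-5 + C\right) \left(6 + C\right)}{C}$)
$147 + R{\left(W \right)} \left(-38\right) = 147 + \left(9 - \frac{270}{4} + 9 \cdot 4\right) \left(-38\right) = 147 + \left(9 - \frac{135}{2} + 36\right) \left(-38\right) = 147 - -855 = 147 + 855 = 1002$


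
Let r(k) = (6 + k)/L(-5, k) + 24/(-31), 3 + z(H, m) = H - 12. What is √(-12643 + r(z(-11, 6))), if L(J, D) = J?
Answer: 3*I*√1349647/31 ≈ 112.43*I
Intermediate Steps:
z(H, m) = -15 + H (z(H, m) = -3 + (H - 12) = -3 + (-12 + H) = -15 + H)
r(k) = -306/155 - k/5 (r(k) = (6 + k)/(-5) + 24/(-31) = (6 + k)*(-⅕) + 24*(-1/31) = (-6/5 - k/5) - 24/31 = -306/155 - k/5)
√(-12643 + r(z(-11, 6))) = √(-12643 + (-306/155 - (-15 - 11)/5)) = √(-12643 + (-306/155 - ⅕*(-26))) = √(-12643 + (-306/155 + 26/5)) = √(-12643 + 100/31) = √(-391833/31) = 3*I*√1349647/31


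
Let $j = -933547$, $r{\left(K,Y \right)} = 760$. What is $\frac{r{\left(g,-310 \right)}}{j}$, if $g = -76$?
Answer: $- \frac{760}{933547} \approx -0.0008141$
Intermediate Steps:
$\frac{r{\left(g,-310 \right)}}{j} = \frac{760}{-933547} = 760 \left(- \frac{1}{933547}\right) = - \frac{760}{933547}$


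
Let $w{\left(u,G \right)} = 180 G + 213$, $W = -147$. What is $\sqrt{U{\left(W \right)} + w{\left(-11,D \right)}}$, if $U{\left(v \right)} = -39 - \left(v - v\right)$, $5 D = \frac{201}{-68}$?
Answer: $\frac{\sqrt{19533}}{17} \approx 8.2212$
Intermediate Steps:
$D = - \frac{201}{340}$ ($D = \frac{201 \frac{1}{-68}}{5} = \frac{201 \left(- \frac{1}{68}\right)}{5} = \frac{1}{5} \left(- \frac{201}{68}\right) = - \frac{201}{340} \approx -0.59118$)
$w{\left(u,G \right)} = 213 + 180 G$
$U{\left(v \right)} = -39$ ($U{\left(v \right)} = -39 - 0 = -39 + 0 = -39$)
$\sqrt{U{\left(W \right)} + w{\left(-11,D \right)}} = \sqrt{-39 + \left(213 + 180 \left(- \frac{201}{340}\right)\right)} = \sqrt{-39 + \left(213 - \frac{1809}{17}\right)} = \sqrt{-39 + \frac{1812}{17}} = \sqrt{\frac{1149}{17}} = \frac{\sqrt{19533}}{17}$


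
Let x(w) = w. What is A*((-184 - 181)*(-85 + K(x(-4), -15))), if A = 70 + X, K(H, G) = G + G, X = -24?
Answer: 1930850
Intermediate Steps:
K(H, G) = 2*G
A = 46 (A = 70 - 24 = 46)
A*((-184 - 181)*(-85 + K(x(-4), -15))) = 46*((-184 - 181)*(-85 + 2*(-15))) = 46*(-365*(-85 - 30)) = 46*(-365*(-115)) = 46*41975 = 1930850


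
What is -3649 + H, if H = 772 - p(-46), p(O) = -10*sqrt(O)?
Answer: -2877 + 10*I*sqrt(46) ≈ -2877.0 + 67.823*I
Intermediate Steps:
H = 772 + 10*I*sqrt(46) (H = 772 - (-10)*sqrt(-46) = 772 - (-10)*I*sqrt(46) = 772 + 10*I*sqrt(46) ≈ 772.0 + 67.823*I)
-3649 + H = -3649 + (772 + 10*I*sqrt(46)) = -2877 + 10*I*sqrt(46)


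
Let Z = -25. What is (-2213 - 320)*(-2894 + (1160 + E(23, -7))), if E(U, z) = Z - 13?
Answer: 4488476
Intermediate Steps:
E(U, z) = -38 (E(U, z) = -25 - 13 = -38)
(-2213 - 320)*(-2894 + (1160 + E(23, -7))) = (-2213 - 320)*(-2894 + (1160 - 38)) = -2533*(-2894 + 1122) = -2533*(-1772) = 4488476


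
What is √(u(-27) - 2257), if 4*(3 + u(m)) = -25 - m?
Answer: I*√9038/2 ≈ 47.534*I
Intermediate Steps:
u(m) = -37/4 - m/4 (u(m) = -3 + (-25 - m)/4 = -3 + (-25/4 - m/4) = -37/4 - m/4)
√(u(-27) - 2257) = √((-37/4 - ¼*(-27)) - 2257) = √((-37/4 + 27/4) - 2257) = √(-5/2 - 2257) = √(-4519/2) = I*√9038/2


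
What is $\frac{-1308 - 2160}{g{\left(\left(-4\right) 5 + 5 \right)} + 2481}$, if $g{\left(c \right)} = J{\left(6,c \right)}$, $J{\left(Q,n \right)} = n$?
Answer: $- \frac{578}{411} \approx -1.4063$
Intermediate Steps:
$g{\left(c \right)} = c$
$\frac{-1308 - 2160}{g{\left(\left(-4\right) 5 + 5 \right)} + 2481} = \frac{-1308 - 2160}{\left(\left(-4\right) 5 + 5\right) + 2481} = - \frac{3468}{\left(-20 + 5\right) + 2481} = - \frac{3468}{-15 + 2481} = - \frac{3468}{2466} = \left(-3468\right) \frac{1}{2466} = - \frac{578}{411}$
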